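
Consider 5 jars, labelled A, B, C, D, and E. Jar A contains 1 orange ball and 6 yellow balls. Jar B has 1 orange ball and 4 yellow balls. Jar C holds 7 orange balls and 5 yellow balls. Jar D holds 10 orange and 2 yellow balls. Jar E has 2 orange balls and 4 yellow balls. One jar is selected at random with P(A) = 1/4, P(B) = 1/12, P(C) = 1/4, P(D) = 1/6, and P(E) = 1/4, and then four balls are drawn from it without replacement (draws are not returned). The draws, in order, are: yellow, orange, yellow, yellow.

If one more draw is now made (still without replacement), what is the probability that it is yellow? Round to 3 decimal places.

0.754

Compute the likelihood of the observed sequence for each case: P(data | jar A) = (6/7)(1/6)(5/5)(4/4) = 0.14286; P(data | jar B) = (4/5)(1/4)(3/3)(2/2) = 0.2; P(data | jar C) = (5/12)(7/11)(4/10)(3/9) = 0.035354; P(data | jar D) = (2/12)(10/11)(1/10)(0/9) = 0; P(data | jar E) = (4/6)(2/5)(3/4)(2/3) = 0.13333.
Multiplying each by its prior: 1/4 · 0.14286 = 0.035714, 1/12 · 0.2 = 0.016667, 1/4 · 0.035354 = 0.0088384, 1/6 · 0 = 0, 1/4 · 0.13333 = 0.033333; with total 0.094553.
The posterior is then P(jar A | data) = 0.37772, P(jar B | data) = 0.17627, P(jar C | data) = 0.093476, P(jar D | data) = 0, P(jar E | data) = 0.35254.
Averaging over the posterior, P(yellow next | data) = (1)(0.37772) + (1)(0.17627) + (1/4)(0.093476) + (1/2)(0.35254) = 0.75362.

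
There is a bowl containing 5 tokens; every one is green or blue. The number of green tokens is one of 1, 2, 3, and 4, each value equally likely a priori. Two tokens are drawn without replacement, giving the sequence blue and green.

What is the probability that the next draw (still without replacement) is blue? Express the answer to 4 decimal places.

The likelihood of the observed sequence under each hypothesis: P(data | r = 1) = (4/5)(1/4) = 1/5; P(data | r = 2) = (3/5)(2/4) = 3/10; P(data | r = 3) = (2/5)(3/4) = 3/10; P(data | r = 4) = (1/5)(4/4) = 1/5.
The prior-weighted likelihoods are 1/4 · 1/5 = 1/20, 1/4 · 3/10 = 3/40, 1/4 · 3/10 = 3/40, 1/4 · 1/5 = 1/20; these sum to 1/4.
The posterior is then P(r = 1 | data) = 1/5, P(r = 2 | data) = 3/10, P(r = 3 | data) = 3/10, P(r = 4 | data) = 1/5.
So P(blue next | data) = Σ P(blue next | H) P(H | data) = (1)(1/5) + (2/3)(3/10) + (1/3)(3/10) + (0)(1/5) = 1/2.

0.5000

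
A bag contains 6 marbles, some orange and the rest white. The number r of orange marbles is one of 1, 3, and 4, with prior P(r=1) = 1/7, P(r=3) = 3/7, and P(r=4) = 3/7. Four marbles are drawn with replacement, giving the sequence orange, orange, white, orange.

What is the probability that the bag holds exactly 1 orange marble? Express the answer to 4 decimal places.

0.0079

The likelihood of the observed sequence under each hypothesis: P(data | r = 1) = (1/6)(1/6)(5/6)(1/6) = 0.003858; P(data | r = 3) = (3/6)(3/6)(3/6)(3/6) = 0.0625; P(data | r = 4) = (4/6)(4/6)(2/6)(4/6) = 0.098765.
Multiplying each by its prior: 1/7 · 0.003858 = 0.00055115, 3/7 · 0.0625 = 0.026786, 3/7 · 0.098765 = 0.042328; with total 0.069665.
Hence P(r = 1 | data) = (0.00055115) / (0.069665) = 0.0079114.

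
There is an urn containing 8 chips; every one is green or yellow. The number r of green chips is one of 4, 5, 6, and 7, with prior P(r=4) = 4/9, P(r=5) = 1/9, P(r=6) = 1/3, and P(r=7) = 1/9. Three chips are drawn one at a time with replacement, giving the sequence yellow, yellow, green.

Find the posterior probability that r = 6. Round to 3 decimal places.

For each hypothesis, P(data | H) works out to: P(data | r = 4) = (4/8)(4/8)(4/8) = 0.125; P(data | r = 5) = (3/8)(3/8)(5/8) = 0.087891; P(data | r = 6) = (2/8)(2/8)(6/8) = 0.046875; P(data | r = 7) = (1/8)(1/8)(7/8) = 0.013672.
Multiplying each by its prior: 4/9 · 0.125 = 0.055556, 1/9 · 0.087891 = 0.0097656, 1/3 · 0.046875 = 0.015625, 1/9 · 0.013672 = 0.0015191; these sum to 0.082465.
So P(r = 6 | data) = (0.015625) / (0.082465) = 0.18947.

0.189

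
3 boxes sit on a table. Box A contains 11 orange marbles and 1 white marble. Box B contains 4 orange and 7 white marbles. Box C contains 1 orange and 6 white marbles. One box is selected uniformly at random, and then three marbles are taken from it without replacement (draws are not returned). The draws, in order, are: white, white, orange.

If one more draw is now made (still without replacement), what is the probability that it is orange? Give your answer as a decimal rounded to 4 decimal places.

0.2036

The likelihood of the observed sequence under each hypothesis: P(data | box A) = (1/12)(0/11) = 0; P(data | box B) = (7/11)(6/10)(4/9) = 0.1697; P(data | box C) = (6/7)(5/6)(1/5) = 0.14286.
Weighting by the prior gives 1/3 · 0 = 0, 1/3 · 0.1697 = 0.056566, 1/3 · 0.14286 = 0.047619; with total 0.10418.
Normalising, the posterior is P(box A | data) = 0, P(box B | data) = 0.54294, P(box C | data) = 0.45706.
Averaging over the posterior, P(orange next | data) = (3/8)(0.54294) + (0)(0.45706) = 0.2036.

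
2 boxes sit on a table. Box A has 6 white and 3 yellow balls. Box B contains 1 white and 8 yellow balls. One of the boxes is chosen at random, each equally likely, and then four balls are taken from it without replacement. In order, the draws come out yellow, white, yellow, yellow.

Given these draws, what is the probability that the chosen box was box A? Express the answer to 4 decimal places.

For each hypothesis, P(data | H) works out to: P(data | box A) = (3/9)(6/8)(2/7)(1/6) = 1/84; P(data | box B) = (8/9)(1/8)(7/7)(6/6) = 1/9.
The prior-weighted likelihoods are 1/2 · 1/84 = 1/168, 1/2 · 1/9 = 1/18; summing to 31/504.
Therefore the posterior P(box A | data) = (1/168) / (31/504) = 3/31.

0.0968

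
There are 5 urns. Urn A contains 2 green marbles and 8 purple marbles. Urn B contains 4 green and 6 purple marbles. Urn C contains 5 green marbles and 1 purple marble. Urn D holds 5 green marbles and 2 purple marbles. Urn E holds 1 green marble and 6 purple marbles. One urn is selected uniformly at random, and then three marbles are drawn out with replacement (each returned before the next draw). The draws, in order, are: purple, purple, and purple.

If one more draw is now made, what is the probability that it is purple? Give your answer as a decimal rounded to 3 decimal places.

Compute the likelihood of the observed sequence for each case: P(data | urn A) = (8/10)(8/10)(8/10) = 0.512; P(data | urn B) = (6/10)(6/10)(6/10) = 0.216; P(data | urn C) = (1/6)(1/6)(1/6) = 0.0046296; P(data | urn D) = (2/7)(2/7)(2/7) = 0.023324; P(data | urn E) = (6/7)(6/7)(6/7) = 0.62974.
Weighting by the prior gives 1/5 · 0.512 = 0.1024, 1/5 · 0.216 = 0.0432, 1/5 · 0.0046296 = 0.00092593, 1/5 · 0.023324 = 0.0046647, 1/5 · 0.62974 = 0.12595; summing to 0.27714.
The posterior is then P(urn A | data) = 0.36949, P(urn B | data) = 0.15588, P(urn C | data) = 0.003341, P(urn D | data) = 0.016832, P(urn E | data) = 0.45446.
The predictive probability is P(purple next | data) = (4/5)(0.36949) + (3/5)(0.15588) + (1/6)(0.003341) + (2/7)(0.016832) + (6/7)(0.45446) = 0.78402.

0.784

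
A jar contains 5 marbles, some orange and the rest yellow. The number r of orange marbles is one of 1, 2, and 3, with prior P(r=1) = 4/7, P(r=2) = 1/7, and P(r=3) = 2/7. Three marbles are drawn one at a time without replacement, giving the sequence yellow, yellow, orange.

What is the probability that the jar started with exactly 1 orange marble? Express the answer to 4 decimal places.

For each hypothesis, P(data | H) works out to: P(data | r = 1) = (4/5)(3/4)(1/3) = 1/5; P(data | r = 2) = (3/5)(2/4)(2/3) = 1/5; P(data | r = 3) = (2/5)(1/4)(3/3) = 1/10.
Weighting by the prior gives 4/7 · 1/5 = 4/35, 1/7 · 1/5 = 1/35, 2/7 · 1/10 = 1/35; summing to 6/35.
So P(r = 1 | data) = (4/35) / (6/35) = 2/3.

0.6667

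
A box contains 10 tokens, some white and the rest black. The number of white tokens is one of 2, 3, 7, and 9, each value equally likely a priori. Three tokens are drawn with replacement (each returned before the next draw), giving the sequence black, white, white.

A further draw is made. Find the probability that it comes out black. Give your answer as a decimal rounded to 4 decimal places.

0.3774

For each hypothesis, P(data | H) works out to: P(data | r = 2) = (8/10)(2/10)(2/10) = 0.032; P(data | r = 3) = (7/10)(3/10)(3/10) = 0.063; P(data | r = 7) = (3/10)(7/10)(7/10) = 0.147; P(data | r = 9) = (1/10)(9/10)(9/10) = 0.081.
Weighting by the prior gives 1/4 · 0.032 = 0.008, 1/4 · 0.063 = 0.01575, 1/4 · 0.147 = 0.03675, 1/4 · 0.081 = 0.02025; with total 0.08075.
Dividing through by the total gives posterior P(r = 2 | data) = 0.099071, P(r = 3 | data) = 0.19505, P(r = 7 | data) = 0.45511, P(r = 9 | data) = 0.25077.
Averaging over the posterior, P(black next | data) = (4/5)(0.099071) + (7/10)(0.19505) + (3/10)(0.45511) + (1/10)(0.25077) = 0.3774.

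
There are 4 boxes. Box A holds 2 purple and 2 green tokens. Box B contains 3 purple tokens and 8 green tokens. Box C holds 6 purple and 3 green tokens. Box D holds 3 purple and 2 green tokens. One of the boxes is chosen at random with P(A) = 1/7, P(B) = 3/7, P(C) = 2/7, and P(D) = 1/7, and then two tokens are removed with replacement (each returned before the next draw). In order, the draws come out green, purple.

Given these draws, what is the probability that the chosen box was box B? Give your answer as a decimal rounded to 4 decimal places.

For each hypothesis, P(data | H) works out to: P(data | box A) = (2/4)(2/4) = 0.25; P(data | box B) = (8/11)(3/11) = 0.19835; P(data | box C) = (3/9)(6/9) = 0.22222; P(data | box D) = (2/5)(3/5) = 0.24.
Multiplying each by its prior: 1/7 · 0.25 = 0.035714, 3/7 · 0.19835 = 0.085006, 2/7 · 0.22222 = 0.063492, 1/7 · 0.24 = 0.034286; with total 0.2185.
Therefore the posterior P(box B | data) = (0.085006) / (0.2185) = 0.38905.

0.3890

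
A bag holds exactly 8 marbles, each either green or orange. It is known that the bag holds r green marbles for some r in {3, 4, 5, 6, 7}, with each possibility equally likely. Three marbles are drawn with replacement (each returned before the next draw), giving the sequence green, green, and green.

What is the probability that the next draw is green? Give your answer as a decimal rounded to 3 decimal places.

The likelihood of the observed sequence under each hypothesis: P(data | r = 3) = (3/8)(3/8)(3/8) = 0.052734; P(data | r = 4) = (4/8)(4/8)(4/8) = 0.125; P(data | r = 5) = (5/8)(5/8)(5/8) = 0.24414; P(data | r = 6) = (6/8)(6/8)(6/8) = 0.42188; P(data | r = 7) = (7/8)(7/8)(7/8) = 0.66992.
Multiplying each by its prior: 1/5 · 0.052734 = 0.010547, 1/5 · 0.125 = 0.025, 1/5 · 0.24414 = 0.048828, 1/5 · 0.42188 = 0.084375, 1/5 · 0.66992 = 0.13398; these sum to 0.30273.
Normalising, the posterior is P(r = 3 | data) = 0.034839, P(r = 4 | data) = 0.082581, P(r = 5 | data) = 0.16129, P(r = 6 | data) = 0.27871, P(r = 7 | data) = 0.44258.
The predictive probability is P(green next | data) = (3/8)(0.034839) + (1/2)(0.082581) + (5/8)(0.16129) + (3/4)(0.27871) + (7/8)(0.44258) = 0.75145.

0.751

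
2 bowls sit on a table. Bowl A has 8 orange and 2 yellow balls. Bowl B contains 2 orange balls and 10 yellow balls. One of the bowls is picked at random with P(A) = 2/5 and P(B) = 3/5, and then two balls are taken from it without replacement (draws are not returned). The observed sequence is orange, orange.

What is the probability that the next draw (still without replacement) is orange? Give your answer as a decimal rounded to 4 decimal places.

0.7236

The likelihood of the observed sequence under each hypothesis: P(data | bowl A) = (8/10)(7/9) = 0.62222; P(data | bowl B) = (2/12)(1/11) = 0.015152.
The prior-weighted likelihoods are 2/5 · 0.62222 = 0.24889, 3/5 · 0.015152 = 0.0090909; these sum to 0.25798.
Dividing through by the total gives posterior P(bowl A | data) = 0.96476, P(bowl B | data) = 0.035239.
The predictive probability is P(orange next | data) = (3/4)(0.96476) + (0)(0.035239) = 0.72357.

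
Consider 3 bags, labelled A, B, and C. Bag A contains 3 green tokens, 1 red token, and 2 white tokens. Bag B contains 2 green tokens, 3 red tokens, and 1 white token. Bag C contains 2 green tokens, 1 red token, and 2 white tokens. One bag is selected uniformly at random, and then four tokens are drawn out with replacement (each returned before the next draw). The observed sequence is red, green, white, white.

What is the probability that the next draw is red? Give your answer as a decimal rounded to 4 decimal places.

0.2405

For each hypothesis, P(data | H) works out to: P(data | bag A) = (1/6)(3/6)(2/6)(2/6) = 0.0092593; P(data | bag B) = (3/6)(2/6)(1/6)(1/6) = 0.0046296; P(data | bag C) = (1/5)(2/5)(2/5)(2/5) = 0.0128.
Multiplying each by its prior: 1/3 · 0.0092593 = 0.0030864, 1/3 · 0.0046296 = 0.0015432, 1/3 · 0.0128 = 0.0042667; with total 0.0088963.
Normalising, the posterior is P(bag A | data) = 0.34693, P(bag B | data) = 0.17347, P(bag C | data) = 0.4796.
Averaging over the posterior, P(red next | data) = (1/6)(0.34693) + (1/2)(0.17347) + (1/5)(0.4796) = 0.24048.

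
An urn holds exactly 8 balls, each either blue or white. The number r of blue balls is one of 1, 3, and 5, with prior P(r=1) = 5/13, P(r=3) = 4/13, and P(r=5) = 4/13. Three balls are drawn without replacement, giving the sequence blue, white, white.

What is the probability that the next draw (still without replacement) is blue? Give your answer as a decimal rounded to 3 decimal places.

0.337

The likelihood of the observed sequence under each hypothesis: P(data | r = 1) = (1/8)(7/7)(6/6) = 1/8; P(data | r = 3) = (3/8)(5/7)(4/6) = 5/28; P(data | r = 5) = (5/8)(3/7)(2/6) = 5/56.
Multiplying each by its prior: 5/13 · 1/8 = 5/104, 4/13 · 5/28 = 5/91, 4/13 · 5/56 = 5/182; these sum to 95/728.
The posterior is then P(r = 1 | data) = 7/19, P(r = 3 | data) = 8/19, P(r = 5 | data) = 4/19.
Averaging over the posterior, P(blue next | data) = (0)(7/19) + (2/5)(8/19) + (4/5)(4/19) = 32/95.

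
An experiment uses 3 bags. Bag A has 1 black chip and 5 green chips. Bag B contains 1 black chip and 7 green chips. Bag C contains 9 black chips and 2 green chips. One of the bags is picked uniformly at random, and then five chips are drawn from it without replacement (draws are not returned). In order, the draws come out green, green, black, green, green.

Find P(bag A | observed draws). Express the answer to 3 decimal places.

Under each hypothesis, the probability of the observed sequence is: P(data | bag A) = (5/6)(4/5)(1/4)(3/3)(2/2) = 1/6; P(data | bag B) = (7/8)(6/7)(1/6)(5/5)(4/4) = 1/8; P(data | bag C) = (2/11)(1/10)(9/9)(0/8) = 0.
Multiplying each by its prior: 1/3 · 1/6 = 1/18, 1/3 · 1/8 = 1/24, 1/3 · 0 = 0; summing to 7/72.
By Bayes' rule, P(bag A | data) = (1/18) / (7/72) = 4/7.

0.571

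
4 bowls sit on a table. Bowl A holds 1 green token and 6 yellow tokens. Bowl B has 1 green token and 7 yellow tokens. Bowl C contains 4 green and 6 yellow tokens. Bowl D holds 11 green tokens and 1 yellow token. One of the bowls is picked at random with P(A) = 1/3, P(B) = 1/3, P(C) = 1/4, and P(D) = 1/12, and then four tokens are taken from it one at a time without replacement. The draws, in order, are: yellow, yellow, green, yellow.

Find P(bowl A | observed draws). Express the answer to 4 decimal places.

For each hypothesis, P(data | H) works out to: P(data | bowl A) = (6/7)(5/6)(1/5)(4/4) = 1/7; P(data | bowl B) = (7/8)(6/7)(1/6)(5/5) = 1/8; P(data | bowl C) = (6/10)(5/9)(4/8)(4/7) = 2/21; P(data | bowl D) = (1/12)(0/11) = 0.
Weighting by the prior gives 1/3 · 1/7 = 1/21, 1/3 · 1/8 = 1/24, 1/4 · 2/21 = 1/42, 1/12 · 0 = 0; with total 19/168.
By Bayes' rule, P(bowl A | data) = (1/21) / (19/168) = 8/19.

0.4211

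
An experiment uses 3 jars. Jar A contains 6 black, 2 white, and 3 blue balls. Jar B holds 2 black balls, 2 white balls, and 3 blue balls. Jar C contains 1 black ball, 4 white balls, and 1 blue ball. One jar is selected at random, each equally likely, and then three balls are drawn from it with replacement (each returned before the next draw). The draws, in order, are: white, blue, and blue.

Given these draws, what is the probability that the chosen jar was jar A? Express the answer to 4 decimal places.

0.1600

The likelihood of the observed sequence under each hypothesis: P(data | jar A) = (2/11)(3/11)(3/11) = 0.013524; P(data | jar B) = (2/7)(3/7)(3/7) = 0.052478; P(data | jar C) = (4/6)(1/6)(1/6) = 0.018519.
Weighting by the prior gives 1/3 · 0.013524 = 0.0045079, 1/3 · 0.052478 = 0.017493, 1/3 · 0.018519 = 0.0061728; summing to 0.028173.
By Bayes' rule, P(jar A | data) = (0.0045079) / (0.028173) = 0.16.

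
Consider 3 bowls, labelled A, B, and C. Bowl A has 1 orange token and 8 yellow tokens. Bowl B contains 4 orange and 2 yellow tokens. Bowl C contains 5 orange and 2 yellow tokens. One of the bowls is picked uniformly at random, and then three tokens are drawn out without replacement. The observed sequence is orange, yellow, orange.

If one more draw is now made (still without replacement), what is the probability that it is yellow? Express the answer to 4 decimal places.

Compute the likelihood of the observed sequence for each case: P(data | bowl A) = (1/9)(8/8)(0/7) = 0; P(data | bowl B) = (4/6)(2/5)(3/4) = 1/5; P(data | bowl C) = (5/7)(2/6)(4/5) = 4/21.
Weighting by the prior gives 1/3 · 0 = 0, 1/3 · 1/5 = 1/15, 1/3 · 4/21 = 4/63; summing to 41/315.
The posterior is then P(bowl A | data) = 0, P(bowl B | data) = 21/41, P(bowl C | data) = 20/41.
Averaging over the posterior, P(yellow next | data) = (1/3)(21/41) + (1/4)(20/41) = 12/41.

0.2927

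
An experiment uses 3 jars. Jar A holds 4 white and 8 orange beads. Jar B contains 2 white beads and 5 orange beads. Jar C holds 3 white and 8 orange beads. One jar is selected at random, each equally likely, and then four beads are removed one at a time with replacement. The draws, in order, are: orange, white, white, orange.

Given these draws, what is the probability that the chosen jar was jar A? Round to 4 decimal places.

0.3788

Under each hypothesis, the probability of the observed sequence is: P(data | jar A) = (8/12)(4/12)(4/12)(8/12) = 0.049383; P(data | jar B) = (5/7)(2/7)(2/7)(5/7) = 0.041649; P(data | jar C) = (8/11)(3/11)(3/11)(8/11) = 0.039342.
The prior-weighted likelihoods are 1/3 · 0.049383 = 0.016461, 1/3 · 0.041649 = 0.013883, 1/3 · 0.039342 = 0.013114; summing to 0.043458.
By Bayes' rule, P(jar A | data) = (0.016461) / (0.043458) = 0.37878.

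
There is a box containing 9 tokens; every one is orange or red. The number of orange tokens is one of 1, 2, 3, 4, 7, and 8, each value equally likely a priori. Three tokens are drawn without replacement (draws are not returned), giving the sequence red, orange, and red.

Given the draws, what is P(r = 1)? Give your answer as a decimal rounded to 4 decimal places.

The likelihood of the observed sequence under each hypothesis: P(data | r = 1) = (8/9)(1/8)(7/7) = 1/9; P(data | r = 2) = (7/9)(2/8)(6/7) = 1/6; P(data | r = 3) = (6/9)(3/8)(5/7) = 5/28; P(data | r = 4) = (5/9)(4/8)(4/7) = 10/63; P(data | r = 7) = (2/9)(7/8)(1/7) = 1/36; P(data | r = 8) = (1/9)(8/8)(0/7) = 0.
Weighting by the prior gives 1/6 · 1/9 = 1/54, 1/6 · 1/6 = 1/36, 1/6 · 5/28 = 5/168, 1/6 · 10/63 = 5/189, 1/6 · 1/36 = 1/216, 1/6 · 0 = 0; these sum to 3/28.
By Bayes' rule, P(r = 1 | data) = (1/54) / (3/28) = 14/81.

0.1728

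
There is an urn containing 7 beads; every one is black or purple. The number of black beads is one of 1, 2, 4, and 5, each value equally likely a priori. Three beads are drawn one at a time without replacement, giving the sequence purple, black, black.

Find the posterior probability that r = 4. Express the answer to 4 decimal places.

0.4186

Compute the likelihood of the observed sequence for each case: P(data | r = 1) = (6/7)(1/6)(0/5) = 0; P(data | r = 2) = (5/7)(2/6)(1/5) = 1/21; P(data | r = 4) = (3/7)(4/6)(3/5) = 6/35; P(data | r = 5) = (2/7)(5/6)(4/5) = 4/21.
The prior-weighted likelihoods are 1/4 · 0 = 0, 1/4 · 1/21 = 1/84, 1/4 · 6/35 = 3/70, 1/4 · 4/21 = 1/21; these sum to 43/420.
Therefore the posterior P(r = 4 | data) = (3/70) / (43/420) = 18/43.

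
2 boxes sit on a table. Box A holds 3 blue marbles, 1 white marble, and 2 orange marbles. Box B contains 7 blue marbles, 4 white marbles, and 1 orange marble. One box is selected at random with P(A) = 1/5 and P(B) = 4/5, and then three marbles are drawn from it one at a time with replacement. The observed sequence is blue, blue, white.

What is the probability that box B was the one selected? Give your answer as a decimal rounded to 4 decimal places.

Compute the likelihood of the observed sequence for each case: P(data | box A) = (3/6)(3/6)(1/6) = 0.041667; P(data | box B) = (7/12)(7/12)(4/12) = 0.11343.
Multiplying each by its prior: 1/5 · 0.041667 = 0.0083333, 4/5 · 0.11343 = 0.090741; these sum to 0.099074.
Hence P(box B | data) = (0.090741) / (0.099074) = 0.91589.

0.9159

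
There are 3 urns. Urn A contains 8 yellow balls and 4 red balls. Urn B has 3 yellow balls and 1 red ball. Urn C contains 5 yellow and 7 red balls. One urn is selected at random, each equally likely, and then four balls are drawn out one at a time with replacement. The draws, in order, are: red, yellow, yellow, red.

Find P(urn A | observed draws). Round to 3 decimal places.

0.344

Compute the likelihood of the observed sequence for each case: P(data | urn A) = (4/12)(8/12)(8/12)(4/12) = 0.049383; P(data | urn B) = (1/4)(3/4)(3/4)(1/4) = 0.035156; P(data | urn C) = (7/12)(5/12)(5/12)(7/12) = 0.059076.
The prior-weighted likelihoods are 1/3 · 0.049383 = 0.016461, 1/3 · 0.035156 = 0.011719, 1/3 · 0.059076 = 0.019692; these sum to 0.047872.
By Bayes' rule, P(urn A | data) = (0.016461) / (0.047872) = 0.34385.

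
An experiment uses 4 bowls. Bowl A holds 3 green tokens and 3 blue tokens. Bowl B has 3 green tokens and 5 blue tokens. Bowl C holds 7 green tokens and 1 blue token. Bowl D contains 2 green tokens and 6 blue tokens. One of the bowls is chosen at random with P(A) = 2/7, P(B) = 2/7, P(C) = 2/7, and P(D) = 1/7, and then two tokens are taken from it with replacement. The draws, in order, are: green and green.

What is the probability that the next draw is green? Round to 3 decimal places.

0.720

Compute the likelihood of the observed sequence for each case: P(data | bowl A) = (3/6)(3/6) = 1/4; P(data | bowl B) = (3/8)(3/8) = 9/64; P(data | bowl C) = (7/8)(7/8) = 49/64; P(data | bowl D) = (2/8)(2/8) = 1/16.
Multiplying each by its prior: 2/7 · 1/4 = 1/14, 2/7 · 9/64 = 9/224, 2/7 · 49/64 = 7/32, 1/7 · 1/16 = 1/112; these sum to 19/56.
Normalising, the posterior is P(bowl A | data) = 4/19, P(bowl B | data) = 9/76, P(bowl C | data) = 49/76, P(bowl D | data) = 1/38.
The predictive probability is P(green next | data) = (1/2)(4/19) + (3/8)(9/76) + (7/8)(49/76) + (1/4)(1/38) = 219/304.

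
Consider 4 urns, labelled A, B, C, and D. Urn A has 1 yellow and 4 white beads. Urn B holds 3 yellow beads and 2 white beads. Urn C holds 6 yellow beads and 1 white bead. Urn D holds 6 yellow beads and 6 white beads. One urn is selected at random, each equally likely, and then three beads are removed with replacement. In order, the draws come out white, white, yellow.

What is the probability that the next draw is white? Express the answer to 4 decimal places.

Under each hypothesis, the probability of the observed sequence is: P(data | urn A) = (4/5)(4/5)(1/5) = 0.128; P(data | urn B) = (2/5)(2/5)(3/5) = 0.096; P(data | urn C) = (1/7)(1/7)(6/7) = 0.017493; P(data | urn D) = (6/12)(6/12)(6/12) = 0.125.
The prior-weighted likelihoods are 1/4 · 0.128 = 0.032, 1/4 · 0.096 = 0.024, 1/4 · 0.017493 = 0.0043732, 1/4 · 0.125 = 0.03125; these sum to 0.091623.
Dividing through by the total gives posterior P(urn A | data) = 0.34926, P(urn B | data) = 0.26194, P(urn C | data) = 0.04773, P(urn D | data) = 0.34107.
So P(white next | data) = Σ P(white next | H) P(H | data) = (4/5)(0.34926) + (2/5)(0.26194) + (1/7)(0.04773) + (1/2)(0.34107) = 0.56154.

0.5615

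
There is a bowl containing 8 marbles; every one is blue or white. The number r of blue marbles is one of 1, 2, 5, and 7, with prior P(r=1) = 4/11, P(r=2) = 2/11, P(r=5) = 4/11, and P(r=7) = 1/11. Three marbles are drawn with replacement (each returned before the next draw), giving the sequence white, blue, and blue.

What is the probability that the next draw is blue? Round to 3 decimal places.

For each hypothesis, P(data | H) works out to: P(data | r = 1) = (7/8)(1/8)(1/8) = 0.013672; P(data | r = 2) = (6/8)(2/8)(2/8) = 0.046875; P(data | r = 5) = (3/8)(5/8)(5/8) = 0.14648; P(data | r = 7) = (1/8)(7/8)(7/8) = 0.095703.
Weighting by the prior gives 4/11 · 0.013672 = 0.0049716, 2/11 · 0.046875 = 0.0085227, 4/11 · 0.14648 = 0.053267, 1/11 · 0.095703 = 0.0087003; summing to 0.075462.
Normalising, the posterior is P(r = 1 | data) = 0.065882, P(r = 2 | data) = 0.11294, P(r = 5 | data) = 0.70588, P(r = 7 | data) = 0.11529.
Averaging over the posterior, P(blue next | data) = (1/8)(0.065882) + (1/4)(0.11294) + (5/8)(0.70588) + (7/8)(0.11529) = 0.57853.

0.579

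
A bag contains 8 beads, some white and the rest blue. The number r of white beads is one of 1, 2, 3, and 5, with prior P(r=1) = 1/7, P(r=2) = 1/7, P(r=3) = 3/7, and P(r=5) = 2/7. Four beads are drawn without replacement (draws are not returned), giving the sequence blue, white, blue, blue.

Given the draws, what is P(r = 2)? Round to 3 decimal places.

0.229

The likelihood of the observed sequence under each hypothesis: P(data | r = 1) = (7/8)(1/7)(6/6)(5/5) = 1/8; P(data | r = 2) = (6/8)(2/7)(5/6)(4/5) = 1/7; P(data | r = 3) = (5/8)(3/7)(4/6)(3/5) = 3/28; P(data | r = 5) = (3/8)(5/7)(2/6)(1/5) = 1/56.
The prior-weighted likelihoods are 1/7 · 1/8 = 1/56, 1/7 · 1/7 = 1/49, 3/7 · 3/28 = 9/196, 2/7 · 1/56 = 1/196; these sum to 5/56.
So P(r = 2 | data) = (1/49) / (5/56) = 8/35.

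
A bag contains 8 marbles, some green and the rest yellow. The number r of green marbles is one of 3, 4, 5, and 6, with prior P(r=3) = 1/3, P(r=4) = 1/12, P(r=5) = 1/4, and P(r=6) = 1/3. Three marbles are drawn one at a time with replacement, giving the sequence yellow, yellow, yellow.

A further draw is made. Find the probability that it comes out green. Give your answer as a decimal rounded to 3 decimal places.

Compute the likelihood of the observed sequence for each case: P(data | r = 3) = (5/8)(5/8)(5/8) = 0.24414; P(data | r = 4) = (4/8)(4/8)(4/8) = 0.125; P(data | r = 5) = (3/8)(3/8)(3/8) = 0.052734; P(data | r = 6) = (2/8)(2/8)(2/8) = 0.015625.
Weighting by the prior gives 1/3 · 0.24414 = 0.08138, 1/12 · 0.125 = 0.010417, 1/4 · 0.052734 = 0.013184, 1/3 · 0.015625 = 0.0052083; summing to 0.11019.
Dividing through by the total gives posterior P(r = 3 | data) = 0.73855, P(r = 4 | data) = 0.094535, P(r = 5 | data) = 0.11965, P(r = 6 | data) = 0.047267.
Averaging over the posterior, P(green next | data) = (3/8)(0.73855) + (1/2)(0.094535) + (5/8)(0.11965) + (3/4)(0.047267) = 0.43445.

0.434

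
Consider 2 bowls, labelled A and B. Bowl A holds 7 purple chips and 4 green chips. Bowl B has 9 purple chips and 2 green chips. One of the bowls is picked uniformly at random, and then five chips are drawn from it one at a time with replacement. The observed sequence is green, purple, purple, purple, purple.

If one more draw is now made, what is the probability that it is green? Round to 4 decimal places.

0.2587

For each hypothesis, P(data | H) works out to: P(data | bowl A) = (4/11)(7/11)(7/11)(7/11)(7/11) = 0.059633; P(data | bowl B) = (2/11)(9/11)(9/11)(9/11)(9/11) = 0.081477.
The prior-weighted likelihoods are 1/2 · 0.059633 = 0.029817, 1/2 · 0.081477 = 0.040739; with total 0.070555.
Normalising, the posterior is P(bowl A | data) = 0.4226, P(bowl B | data) = 0.5774.
So P(green next | data) = Σ P(green next | H) P(H | data) = (4/11)(0.4226) + (2/11)(0.5774) = 0.25865.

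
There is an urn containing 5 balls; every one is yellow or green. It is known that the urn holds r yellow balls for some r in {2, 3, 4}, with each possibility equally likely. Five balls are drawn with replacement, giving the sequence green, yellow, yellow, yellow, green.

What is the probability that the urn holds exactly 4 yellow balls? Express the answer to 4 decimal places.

0.2623

For each hypothesis, P(data | H) works out to: P(data | r = 2) = (3/5)(2/5)(2/5)(2/5)(3/5) = 0.02304; P(data | r = 3) = (2/5)(3/5)(3/5)(3/5)(2/5) = 0.03456; P(data | r = 4) = (1/5)(4/5)(4/5)(4/5)(1/5) = 0.02048.
The prior-weighted likelihoods are 1/3 · 0.02304 = 0.00768, 1/3 · 0.03456 = 0.01152, 1/3 · 0.02048 = 0.0068267; these sum to 0.026027.
Therefore the posterior P(r = 4 | data) = (0.0068267) / (0.026027) = 0.2623.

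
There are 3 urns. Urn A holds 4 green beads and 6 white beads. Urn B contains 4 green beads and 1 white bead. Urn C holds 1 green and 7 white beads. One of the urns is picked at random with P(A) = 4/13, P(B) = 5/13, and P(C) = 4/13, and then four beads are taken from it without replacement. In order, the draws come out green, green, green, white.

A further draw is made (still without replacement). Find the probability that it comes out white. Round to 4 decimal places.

Compute the likelihood of the observed sequence for each case: P(data | urn A) = (4/10)(3/9)(2/8)(6/7) = 1/35; P(data | urn B) = (4/5)(3/4)(2/3)(1/2) = 1/5; P(data | urn C) = (1/8)(0/7) = 0.
The prior-weighted likelihoods are 4/13 · 1/35 = 4/455, 5/13 · 1/5 = 1/13, 4/13 · 0 = 0; summing to 3/35.
Normalising, the posterior is P(urn A | data) = 4/39, P(urn B | data) = 35/39, P(urn C | data) = 0.
The predictive probability is P(white next | data) = (5/6)(4/39) + (0)(35/39) = 10/117.

0.0855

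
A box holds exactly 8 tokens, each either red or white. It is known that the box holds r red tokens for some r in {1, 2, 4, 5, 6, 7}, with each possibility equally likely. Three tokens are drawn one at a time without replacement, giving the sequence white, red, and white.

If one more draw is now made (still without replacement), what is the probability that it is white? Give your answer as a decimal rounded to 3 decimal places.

Under each hypothesis, the probability of the observed sequence is: P(data | r = 1) = (7/8)(1/7)(6/6) = 1/8; P(data | r = 2) = (6/8)(2/7)(5/6) = 5/28; P(data | r = 4) = (4/8)(4/7)(3/6) = 1/7; P(data | r = 5) = (3/8)(5/7)(2/6) = 5/56; P(data | r = 6) = (2/8)(6/7)(1/6) = 1/28; P(data | r = 7) = (1/8)(7/7)(0/6) = 0.
Multiplying each by its prior: 1/6 · 1/8 = 1/48, 1/6 · 5/28 = 5/168, 1/6 · 1/7 = 1/42, 1/6 · 5/56 = 5/336, 1/6 · 1/28 = 1/168, 1/6 · 0 = 0; these sum to 2/21.
The posterior is then P(r = 1 | data) = 7/32, P(r = 2 | data) = 5/16, P(r = 4 | data) = 1/4, P(r = 5 | data) = 5/32, P(r = 6 | data) = 1/16, P(r = 7 | data) = 0.
So P(white next | data) = Σ P(white next | H) P(H | data) = (1)(7/32) + (4/5)(5/16) + (2/5)(1/4) + (1/5)(5/32) + (0)(1/16) = 3/5.

0.600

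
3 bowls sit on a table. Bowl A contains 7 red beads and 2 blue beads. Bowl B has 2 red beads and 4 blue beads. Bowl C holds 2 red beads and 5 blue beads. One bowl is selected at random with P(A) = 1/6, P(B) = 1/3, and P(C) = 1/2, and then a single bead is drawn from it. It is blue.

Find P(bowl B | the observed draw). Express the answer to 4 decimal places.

For each hypothesis, P(data | H) works out to: P(data | bowl A) = (2/9) = 2/9; P(data | bowl B) = (4/6) = 2/3; P(data | bowl C) = (5/7) = 5/7.
The prior-weighted likelihoods are 1/6 · 2/9 = 1/27, 1/3 · 2/3 = 2/9, 1/2 · 5/7 = 5/14; with total 233/378.
So P(bowl B | data) = (2/9) / (233/378) = 84/233.

0.3605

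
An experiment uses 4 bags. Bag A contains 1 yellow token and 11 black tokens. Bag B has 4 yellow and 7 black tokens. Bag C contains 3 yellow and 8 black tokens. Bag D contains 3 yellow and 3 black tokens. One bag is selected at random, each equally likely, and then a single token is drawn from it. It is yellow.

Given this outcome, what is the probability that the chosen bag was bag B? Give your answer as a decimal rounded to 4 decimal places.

0.2981

Compute the likelihood of this draw for each case: P(data | bag A) = (1/12) = 1/12; P(data | bag B) = (4/11) = 4/11; P(data | bag C) = (3/11) = 3/11; P(data | bag D) = (3/6) = 1/2.
Multiplying each by its prior: 1/4 · 1/12 = 1/48, 1/4 · 4/11 = 1/11, 1/4 · 3/11 = 3/44, 1/4 · 1/2 = 1/8; with total 161/528.
Hence P(bag B | data) = (1/11) / (161/528) = 48/161.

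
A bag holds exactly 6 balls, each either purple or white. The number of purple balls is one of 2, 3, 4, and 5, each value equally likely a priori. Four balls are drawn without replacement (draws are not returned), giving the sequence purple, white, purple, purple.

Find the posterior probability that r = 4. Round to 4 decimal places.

Compute the likelihood of the observed sequence for each case: P(data | r = 2) = (2/6)(4/5)(1/4)(0/3) = 0; P(data | r = 3) = (3/6)(3/5)(2/4)(1/3) = 1/20; P(data | r = 4) = (4/6)(2/5)(3/4)(2/3) = 2/15; P(data | r = 5) = (5/6)(1/5)(4/4)(3/3) = 1/6.
The prior-weighted likelihoods are 1/4 · 0 = 0, 1/4 · 1/20 = 1/80, 1/4 · 2/15 = 1/30, 1/4 · 1/6 = 1/24; with total 7/80.
Therefore the posterior P(r = 4 | data) = (1/30) / (7/80) = 8/21.

0.3810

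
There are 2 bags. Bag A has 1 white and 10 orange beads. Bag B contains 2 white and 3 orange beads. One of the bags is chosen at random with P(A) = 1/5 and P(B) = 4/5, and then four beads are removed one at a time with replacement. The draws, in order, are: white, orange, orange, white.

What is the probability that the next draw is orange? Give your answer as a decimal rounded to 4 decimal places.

The likelihood of the observed sequence under each hypothesis: P(data | bag A) = (1/11)(10/11)(10/11)(1/11) = 0.0068301; P(data | bag B) = (2/5)(3/5)(3/5)(2/5) = 0.0576.
Weighting by the prior gives 1/5 · 0.0068301 = 0.001366, 4/5 · 0.0576 = 0.04608; with total 0.047446.
Normalising, the posterior is P(bag A | data) = 0.028791, P(bag B | data) = 0.97121.
Averaging over the posterior, P(orange next | data) = (10/11)(0.028791) + (3/5)(0.97121) = 0.6089.

0.6089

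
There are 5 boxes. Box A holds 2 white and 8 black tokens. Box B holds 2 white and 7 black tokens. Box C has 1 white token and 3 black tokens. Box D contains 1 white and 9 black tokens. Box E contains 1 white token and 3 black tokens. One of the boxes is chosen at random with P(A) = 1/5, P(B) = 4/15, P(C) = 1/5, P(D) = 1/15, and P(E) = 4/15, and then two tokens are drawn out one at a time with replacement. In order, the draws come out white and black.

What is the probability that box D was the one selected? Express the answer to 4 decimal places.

For each hypothesis, P(data | H) works out to: P(data | box A) = (2/10)(8/10) = 0.16; P(data | box B) = (2/9)(7/9) = 0.17284; P(data | box C) = (1/4)(3/4) = 0.1875; P(data | box D) = (1/10)(9/10) = 0.09; P(data | box E) = (1/4)(3/4) = 0.1875.
Weighting by the prior gives 1/5 · 0.16 = 0.032, 4/15 · 0.17284 = 0.046091, 1/5 · 0.1875 = 0.0375, 1/15 · 0.09 = 0.006, 4/15 · 0.1875 = 0.05; these sum to 0.17159.
By Bayes' rule, P(box D | data) = (0.006) / (0.17159) = 0.034967.

0.0350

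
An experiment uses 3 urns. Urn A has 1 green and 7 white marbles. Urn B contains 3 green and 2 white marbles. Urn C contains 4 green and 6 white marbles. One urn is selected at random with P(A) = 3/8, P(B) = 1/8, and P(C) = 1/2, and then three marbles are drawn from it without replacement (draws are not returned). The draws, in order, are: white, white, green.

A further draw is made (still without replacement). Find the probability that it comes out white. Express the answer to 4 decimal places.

0.6621

Compute the likelihood of the observed sequence for each case: P(data | urn A) = (7/8)(6/7)(1/6) = 1/8; P(data | urn B) = (2/5)(1/4)(3/3) = 1/10; P(data | urn C) = (6/10)(5/9)(4/8) = 1/6.
Multiplying each by its prior: 3/8 · 1/8 = 3/64, 1/8 · 1/10 = 1/80, 1/2 · 1/6 = 1/12; with total 137/960.
Normalising, the posterior is P(urn A | data) = 45/137, P(urn B | data) = 12/137, P(urn C | data) = 80/137.
The predictive probability is P(white next | data) = (1)(45/137) + (0)(12/137) + (4/7)(80/137) = 635/959.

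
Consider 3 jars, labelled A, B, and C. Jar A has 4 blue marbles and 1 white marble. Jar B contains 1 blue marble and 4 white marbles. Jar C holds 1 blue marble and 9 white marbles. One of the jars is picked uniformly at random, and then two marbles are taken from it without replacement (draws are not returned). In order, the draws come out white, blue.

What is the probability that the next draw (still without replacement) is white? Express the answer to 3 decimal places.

0.600

The likelihood of the observed sequence under each hypothesis: P(data | jar A) = (1/5)(4/4) = 1/5; P(data | jar B) = (4/5)(1/4) = 1/5; P(data | jar C) = (9/10)(1/9) = 1/10.
Multiplying each by its prior: 1/3 · 1/5 = 1/15, 1/3 · 1/5 = 1/15, 1/3 · 1/10 = 1/30; summing to 1/6.
The posterior is then P(jar A | data) = 2/5, P(jar B | data) = 2/5, P(jar C | data) = 1/5.
So P(white next | data) = Σ P(white next | H) P(H | data) = (0)(2/5) + (1)(2/5) + (1)(1/5) = 3/5.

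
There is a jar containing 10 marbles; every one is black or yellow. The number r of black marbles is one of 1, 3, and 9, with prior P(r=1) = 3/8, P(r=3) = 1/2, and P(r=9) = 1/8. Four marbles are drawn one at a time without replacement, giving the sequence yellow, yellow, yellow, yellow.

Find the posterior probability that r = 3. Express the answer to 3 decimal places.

0.270

For each hypothesis, P(data | H) works out to: P(data | r = 1) = (9/10)(8/9)(7/8)(6/7) = 3/5; P(data | r = 3) = (7/10)(6/9)(5/8)(4/7) = 1/6; P(data | r = 9) = (1/10)(0/9) = 0.
The prior-weighted likelihoods are 3/8 · 3/5 = 9/40, 1/2 · 1/6 = 1/12, 1/8 · 0 = 0; with total 37/120.
So P(r = 3 | data) = (1/12) / (37/120) = 10/37.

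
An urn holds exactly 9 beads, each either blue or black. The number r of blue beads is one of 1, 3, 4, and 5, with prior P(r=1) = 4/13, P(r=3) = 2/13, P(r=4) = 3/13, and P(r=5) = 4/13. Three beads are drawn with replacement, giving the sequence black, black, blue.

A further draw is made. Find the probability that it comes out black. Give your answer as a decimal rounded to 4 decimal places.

0.6231

For each hypothesis, P(data | H) works out to: P(data | r = 1) = (8/9)(8/9)(1/9) = 0.087791; P(data | r = 3) = (6/9)(6/9)(3/9) = 0.14815; P(data | r = 4) = (5/9)(5/9)(4/9) = 0.13717; P(data | r = 5) = (4/9)(4/9)(5/9) = 0.10974.
The prior-weighted likelihoods are 4/13 · 0.087791 = 0.027013, 2/13 · 0.14815 = 0.022792, 3/13 · 0.13717 = 0.031656, 4/13 · 0.10974 = 0.033766; summing to 0.11523.
Dividing through by the total gives posterior P(r = 1 | data) = 0.23443, P(r = 3 | data) = 0.1978, P(r = 4 | data) = 0.27473, P(r = 5 | data) = 0.29304.
The predictive probability is P(black next | data) = (8/9)(0.23443) + (2/3)(0.1978) + (5/9)(0.27473) + (4/9)(0.29304) = 0.62312.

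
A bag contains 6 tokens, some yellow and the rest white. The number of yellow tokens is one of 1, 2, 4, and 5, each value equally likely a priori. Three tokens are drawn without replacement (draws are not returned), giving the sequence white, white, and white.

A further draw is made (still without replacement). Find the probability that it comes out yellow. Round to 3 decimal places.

For each hypothesis, P(data | H) works out to: P(data | r = 1) = (5/6)(4/5)(3/4) = 1/2; P(data | r = 2) = (4/6)(3/5)(2/4) = 1/5; P(data | r = 4) = (2/6)(1/5)(0/4) = 0; P(data | r = 5) = (1/6)(0/5) = 0.
Weighting by the prior gives 1/4 · 1/2 = 1/8, 1/4 · 1/5 = 1/20, 1/4 · 0 = 0, 1/4 · 0 = 0; summing to 7/40.
Normalising, the posterior is P(r = 1 | data) = 5/7, P(r = 2 | data) = 2/7, P(r = 4 | data) = 0, P(r = 5 | data) = 0.
Averaging over the posterior, P(yellow next | data) = (1/3)(5/7) + (2/3)(2/7) = 3/7.

0.429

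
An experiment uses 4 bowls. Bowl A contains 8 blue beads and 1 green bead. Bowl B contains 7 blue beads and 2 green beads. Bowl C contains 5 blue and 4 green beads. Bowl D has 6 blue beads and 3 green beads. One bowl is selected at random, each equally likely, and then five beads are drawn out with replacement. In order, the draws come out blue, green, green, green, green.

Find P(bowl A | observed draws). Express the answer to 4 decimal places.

The likelihood of the observed sequence under each hypothesis: P(data | bowl A) = (8/9)(1/9)(1/9)(1/9)(1/9) = 0.00013548; P(data | bowl B) = (7/9)(2/9)(2/9)(2/9)(2/9) = 0.0018967; P(data | bowl C) = (5/9)(4/9)(4/9)(4/9)(4/9) = 0.021677; P(data | bowl D) = (6/9)(3/9)(3/9)(3/9)(3/9) = 0.0082305.
The prior-weighted likelihoods are 1/4 · 0.00013548 = 3.387e-05, 1/4 · 0.0018967 = 0.00047418, 1/4 · 0.021677 = 0.0054192, 1/4 · 0.0082305 = 0.0020576; summing to 0.0079849.
So P(bowl A | data) = (3.387e-05) / (0.0079849) = 0.0042418.

0.0042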